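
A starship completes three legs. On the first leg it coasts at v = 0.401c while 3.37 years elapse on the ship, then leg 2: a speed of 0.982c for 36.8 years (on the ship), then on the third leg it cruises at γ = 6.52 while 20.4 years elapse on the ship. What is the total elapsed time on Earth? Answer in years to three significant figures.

Δt = 332 years

Leg 1: γ = 1/√(1 − 0.401²) = 1/√0.8392 = 1.092; Δt_1 = 1.092 × 3.37 = 3.679 years.
Leg 2: γ = 1/√(1 − 0.982²) = 1/√0.03568 = 5.294; Δt_2 = 5.294 × 36.8 = 194.8 years.
Leg 3: γ = 6.52; Δt_3 = 6.520 × 20.4 = 133.0 years.
Total: 3.679 + 194.8 + 133.0 years.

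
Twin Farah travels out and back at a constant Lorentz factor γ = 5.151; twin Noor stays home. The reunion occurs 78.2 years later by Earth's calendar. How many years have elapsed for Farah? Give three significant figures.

τ = 15.2 years

γ = 5.151
Farah's clock measures proper time along the trip: τ = Δt/γ = 78.2/5.151 years.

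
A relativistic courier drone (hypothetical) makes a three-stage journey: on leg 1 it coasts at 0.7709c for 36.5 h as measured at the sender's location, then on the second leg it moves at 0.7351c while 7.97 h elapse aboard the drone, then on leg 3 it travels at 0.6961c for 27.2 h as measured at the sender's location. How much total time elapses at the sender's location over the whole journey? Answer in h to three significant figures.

Δt = 75.5 h

Leg 1: 36.5 h is already measured at the sender's location.
Leg 2: γ = 1/√(1 − 0.7351²) = 1/√0.4596 = 1.475; Δt_2 = 1.475 × 7.97 = 11.76 h.
Leg 3: 27.2 h is already measured at the sender's location.
Total: 36.50 + 11.76 + 27.20 h.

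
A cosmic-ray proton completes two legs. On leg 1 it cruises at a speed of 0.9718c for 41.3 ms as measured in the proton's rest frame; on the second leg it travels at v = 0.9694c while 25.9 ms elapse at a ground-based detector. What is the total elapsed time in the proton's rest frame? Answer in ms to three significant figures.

Leg 1: 41.3 ms is already measured in the proton's rest frame.
Leg 2: γ = 1/√(1 − 0.9694²) = 1/√0.06026 = 4.074; τ_2 = 25.9/4.074 = 6.358 ms.
Total: 41.30 + 6.358 ms.

τ = 47.7 ms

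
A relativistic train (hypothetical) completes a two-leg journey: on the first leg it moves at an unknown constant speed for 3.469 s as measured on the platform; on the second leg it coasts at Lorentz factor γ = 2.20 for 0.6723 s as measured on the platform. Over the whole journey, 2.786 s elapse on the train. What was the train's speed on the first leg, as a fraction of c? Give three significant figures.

β = 0.699

Leg 1: speed unknown; τ_1 = 3.469/γ_1.
Leg 2: γ = 2.20; τ_2 = 0.6723/2.200 = 0.3056 s.
Total proper time: τ_1 + 0.3056 = 2.786, so τ_1 = 2.786 − 0.3056 = 2.480 s.
γ_1 = 3.469/2.480 = 1.399; β = √(1 − 1/γ²) = √0.4887.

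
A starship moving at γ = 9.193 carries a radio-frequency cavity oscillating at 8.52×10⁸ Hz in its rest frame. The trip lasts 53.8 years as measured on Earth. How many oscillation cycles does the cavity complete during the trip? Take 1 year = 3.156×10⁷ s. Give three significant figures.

γ = 9.193
The oscillator's own cycle count is N = f × τ where τ is the proper time on the ship. τ = Δt/γ = 53.8/9.193 = 5.852 years = 1.847×10⁸ s.
N = 8.52×10⁸ × 1.847×10⁸ = 1.574×10¹⁷.

N = 1.57×10¹⁷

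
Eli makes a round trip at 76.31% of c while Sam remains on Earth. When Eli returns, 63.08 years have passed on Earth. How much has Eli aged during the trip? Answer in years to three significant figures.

β = 0.7631; γ = 1/√(1 − 0.7631²) = 1/√0.4177 = 1.547
Eli's clock measures proper time along the trip: τ = Δt/γ = 63.08/1.547 years.

τ = 40.8 years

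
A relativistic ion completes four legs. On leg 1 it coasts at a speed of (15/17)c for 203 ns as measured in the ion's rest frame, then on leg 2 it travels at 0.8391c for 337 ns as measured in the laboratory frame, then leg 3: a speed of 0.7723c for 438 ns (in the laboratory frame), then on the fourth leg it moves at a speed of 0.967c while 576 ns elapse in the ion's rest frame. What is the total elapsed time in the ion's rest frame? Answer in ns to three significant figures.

τ = 1240 ns

Leg 1: 203 ns is already measured in the ion's rest frame.
Leg 2: γ = 1/√(1 − 0.8391²) = 1/√0.2959 = 1.838; τ_2 = 337/1.838 = 183.3 ns.
Leg 3: γ = 1/√(1 − 0.7723²) = 1/√0.4036 = 1.574; τ_3 = 438/1.574 = 278.2 ns.
Leg 4: 576 ns is already measured in the ion's rest frame.
Total: 203.0 + 183.3 + 278.2 + 576.0 ns.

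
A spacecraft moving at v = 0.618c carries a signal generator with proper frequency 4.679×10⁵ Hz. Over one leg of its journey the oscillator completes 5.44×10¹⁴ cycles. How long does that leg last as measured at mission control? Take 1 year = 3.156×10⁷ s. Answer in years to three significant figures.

γ = 1/√(1 − 0.618²) = 1/√0.6181 = 1.272
Proper time for N cycles: τ = N/f = 5.44×10¹⁴/(4.679×10⁵) = 1.163×10⁹ s = 36.84 years.
Lab-frame duration Δt = γτ = 1.272 × 36.84 = 46.86 years.

Δt = 46.9 years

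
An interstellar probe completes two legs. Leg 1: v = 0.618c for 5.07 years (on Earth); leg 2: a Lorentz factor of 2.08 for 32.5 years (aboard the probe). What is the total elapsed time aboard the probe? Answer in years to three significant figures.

τ = 36.5 years

Leg 1: γ = 1/√(1 − 0.618²) = 1/√0.6181 = 1.272; τ_1 = 5.07/1.272 = 3.986 years.
Leg 2: 32.5 years is already measured aboard the probe.
Total: 3.986 + 32.50 years.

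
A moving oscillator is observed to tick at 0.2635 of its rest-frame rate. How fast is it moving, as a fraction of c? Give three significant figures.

β = 0.965

Rate ratio = 1/γ, so γ = 1/0.2635 = 3.795.
β = √(1 − 1/γ²) = √(1 − 0.2635²) = √0.9306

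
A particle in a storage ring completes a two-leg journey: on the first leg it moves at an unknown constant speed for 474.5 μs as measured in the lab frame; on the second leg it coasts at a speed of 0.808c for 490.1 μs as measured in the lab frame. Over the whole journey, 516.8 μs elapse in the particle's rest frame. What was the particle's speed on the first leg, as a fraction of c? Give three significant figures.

Leg 1: speed unknown; τ_1 = 474.5/γ_1.
Leg 2: γ = 1/√(1 − 0.808²) = 1/√0.3471 = 1.697; τ_2 = 490.1/1.697 = 288.8 μs.
Total proper time: τ_1 + 288.8 = 516.8, so τ_1 = 516.8 − 288.8 = 228.0 μs.
γ_1 = 474.5/228.0 = 2.081; β = √(1 − 1/γ²) = √0.7690.

β = 0.877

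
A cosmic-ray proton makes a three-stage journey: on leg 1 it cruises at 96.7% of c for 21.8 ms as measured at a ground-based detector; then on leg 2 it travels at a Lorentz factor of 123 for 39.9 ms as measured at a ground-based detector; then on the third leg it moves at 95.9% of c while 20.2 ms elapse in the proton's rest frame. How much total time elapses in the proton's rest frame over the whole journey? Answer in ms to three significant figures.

Leg 1: β = 0.967; γ = 1/√(1 − 0.967²) = 1/√0.06491 = 3.925; τ_1 = 21.8/3.925 = 5.554 ms.
Leg 2: γ = 123; τ_2 = 39.9/123.0 = 0.3244 ms.
Leg 3: 20.2 ms is already measured in the proton's rest frame.
Total: 5.554 + 0.3244 + 20.20 ms.

τ = 26.1 ms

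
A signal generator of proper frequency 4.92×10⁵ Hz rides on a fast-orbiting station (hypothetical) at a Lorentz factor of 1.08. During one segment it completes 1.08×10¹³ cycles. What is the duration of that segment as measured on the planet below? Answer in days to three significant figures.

Δt = 274 days

γ = 1.08
Proper time for N cycles: τ = N/f = 1.08×10¹³/(4.92×10⁵) = 2.195×10⁷ s = 254.1 days.
Lab-frame duration Δt = γτ = 1.080 × 254.1 = 274.4 days.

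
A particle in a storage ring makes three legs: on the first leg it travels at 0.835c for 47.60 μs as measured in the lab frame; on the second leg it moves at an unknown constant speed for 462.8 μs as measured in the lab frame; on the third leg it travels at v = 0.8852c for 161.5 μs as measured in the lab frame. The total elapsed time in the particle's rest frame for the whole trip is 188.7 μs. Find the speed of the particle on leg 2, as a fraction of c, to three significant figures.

β = 0.982

Leg 1: γ = 1/√(1 − 0.835²) = 1/√0.3028 = 1.817; τ_1 = 47.60/1.817 = 26.19 μs.
Leg 2: speed unknown; τ_2 = 462.8/γ_2.
Leg 3: γ = 1/√(1 − 0.8852²) = 1/√0.2164 = 2.150; τ_3 = 161.5/2.150 = 75.13 μs.
Total proper time: 26.19 + τ_2 + 75.13 = 188.7, so τ_2 = 188.7 − 101.3 = 87.38 μs.
γ_2 = 462.8/87.38 = 5.297; β = √(1 − 1/γ²) = √0.9644.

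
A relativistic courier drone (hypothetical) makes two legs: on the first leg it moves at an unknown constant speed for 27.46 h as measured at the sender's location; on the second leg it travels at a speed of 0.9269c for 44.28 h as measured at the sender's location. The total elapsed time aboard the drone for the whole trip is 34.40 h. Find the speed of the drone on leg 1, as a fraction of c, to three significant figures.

Leg 1: speed unknown; τ_1 = 27.46/γ_1.
Leg 2: γ = 1/√(1 − 0.9269²) = 1/√0.1409 = 2.664; τ_2 = 44.28/2.664 = 16.62 h.
Total proper time: τ_1 + 16.62 = 34.40, so τ_1 = 34.40 − 16.62 = 17.78 h.
γ_1 = 27.46/17.78 = 1.544; β = √(1 − 1/γ²) = √0.5807.

β = 0.762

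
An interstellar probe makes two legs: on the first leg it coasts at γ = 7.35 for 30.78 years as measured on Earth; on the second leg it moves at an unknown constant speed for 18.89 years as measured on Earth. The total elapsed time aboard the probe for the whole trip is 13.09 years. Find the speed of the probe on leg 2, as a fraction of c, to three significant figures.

β = 0.882

Leg 1: γ = 7.35; τ_1 = 30.78/7.350 = 4.188 years.
Leg 2: speed unknown; τ_2 = 18.89/γ_2.
Total proper time: 4.188 + τ_2 = 13.09, so τ_2 = 13.09 − 4.188 = 8.902 years.
γ_2 = 18.89/8.902 = 2.122; β = √(1 − 1/γ²) = √0.7779.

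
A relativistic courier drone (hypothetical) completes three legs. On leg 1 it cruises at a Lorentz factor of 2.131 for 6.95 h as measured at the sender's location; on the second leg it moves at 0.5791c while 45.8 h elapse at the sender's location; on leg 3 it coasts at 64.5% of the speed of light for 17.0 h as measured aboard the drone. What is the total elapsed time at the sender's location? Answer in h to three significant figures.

Δt = 75.0 h

Leg 1: 6.95 h is already measured at the sender's location.
Leg 2: 45.8 h is already measured at the sender's location.
Leg 3: β = 0.645; γ = 1/√(1 − 0.645²) = 1/√0.5840 = 1.309; Δt_3 = 1.309 × 17.0 = 22.25 h.
Total: 6.950 + 45.80 + 22.25 h.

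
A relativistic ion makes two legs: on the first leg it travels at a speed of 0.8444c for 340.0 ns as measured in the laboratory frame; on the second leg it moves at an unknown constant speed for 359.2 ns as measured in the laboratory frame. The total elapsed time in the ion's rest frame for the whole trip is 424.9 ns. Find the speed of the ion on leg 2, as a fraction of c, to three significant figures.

Leg 1: γ = 1/√(1 − 0.8444²) = 1/√0.2870 = 1.867; τ_1 = 340.0/1.867 = 182.1 ns.
Leg 2: speed unknown; τ_2 = 359.2/γ_2.
Total proper time: 182.1 + τ_2 = 424.9, so τ_2 = 424.9 − 182.1 = 242.8 ns.
γ_2 = 359.2/242.8 = 1.480; β = √(1 − 1/γ²) = √0.5433.

β = 0.737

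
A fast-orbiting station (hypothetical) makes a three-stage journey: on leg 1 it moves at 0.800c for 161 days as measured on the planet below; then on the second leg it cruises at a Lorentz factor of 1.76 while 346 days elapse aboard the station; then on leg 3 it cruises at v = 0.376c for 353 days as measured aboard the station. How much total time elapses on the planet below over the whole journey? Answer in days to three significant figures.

Leg 1: 161 days is already measured on the planet below.
Leg 2: γ = 1.76; Δt_2 = 1.760 × 346 = 609.0 days.
Leg 3: γ = 1/√(1 − 0.376²) = 1/√0.8586 = 1.079; Δt_3 = 1.079 × 353 = 381.0 days.
Total: 161.0 + 609.0 + 381.0 days.

Δt = 1150 days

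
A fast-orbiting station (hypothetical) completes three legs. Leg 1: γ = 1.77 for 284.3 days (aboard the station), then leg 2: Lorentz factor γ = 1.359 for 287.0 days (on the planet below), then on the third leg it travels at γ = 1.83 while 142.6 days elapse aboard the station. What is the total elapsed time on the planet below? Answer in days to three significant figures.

Δt = 1050 days

Leg 1: γ = 1.77; Δt_1 = 1.770 × 284.3 = 503.2 days.
Leg 2: 287.0 days is already measured on the planet below.
Leg 3: γ = 1.83; Δt_3 = 1.830 × 142.6 = 261.0 days.
Total: 503.2 + 287.0 + 261.0 days.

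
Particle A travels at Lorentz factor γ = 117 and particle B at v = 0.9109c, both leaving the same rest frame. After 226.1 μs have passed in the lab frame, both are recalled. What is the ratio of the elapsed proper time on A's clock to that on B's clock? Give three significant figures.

A: γ = 117. B: γ = 1/√(1 − 0.9109²) = 1/√0.1703 = 2.423.
τ_A/τ_B = γ_B/γ_A = 2.423/117.0 = 0.02071, so τ_A/τ_B = 0.02071.

τ_A/τ_B = 0.0207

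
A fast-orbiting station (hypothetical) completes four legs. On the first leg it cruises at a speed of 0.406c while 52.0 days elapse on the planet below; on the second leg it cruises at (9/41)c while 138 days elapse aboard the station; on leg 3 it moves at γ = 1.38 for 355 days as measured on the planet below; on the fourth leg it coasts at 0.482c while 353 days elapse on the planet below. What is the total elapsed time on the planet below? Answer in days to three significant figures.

Leg 1: 52.0 days is already measured on the planet below.
Leg 2: γ = 1/√(1 − (9/41)²) = 41/40 = 1.025; Δt_2 = 1.025 × 138 = 141.5 days.
Leg 3: 355 days is already measured on the planet below.
Leg 4: 353 days is already measured on the planet below.
Total: 52.00 + 141.5 + 355.0 + 353.0 days.

Δt = 901 days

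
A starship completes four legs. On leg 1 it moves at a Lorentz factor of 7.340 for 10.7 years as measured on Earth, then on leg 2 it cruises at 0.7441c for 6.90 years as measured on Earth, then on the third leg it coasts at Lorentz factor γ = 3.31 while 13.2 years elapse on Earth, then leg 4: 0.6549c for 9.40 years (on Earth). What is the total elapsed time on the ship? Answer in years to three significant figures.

τ = 17.2 years

Leg 1: γ = 7.340; τ_1 = 10.7/7.340 = 1.458 years.
Leg 2: γ = 1/√(1 − 0.7441²) = 1/√0.4463 = 1.497; τ_2 = 6.90/1.497 = 4.610 years.
Leg 3: γ = 3.31; τ_3 = 13.2/3.310 = 3.988 years.
Leg 4: γ = 1/√(1 − 0.6549²) = 1/√0.5711 = 1.323; τ_4 = 9.40/1.323 = 7.104 years.
Total: 1.458 + 4.610 + 3.988 + 7.104 years.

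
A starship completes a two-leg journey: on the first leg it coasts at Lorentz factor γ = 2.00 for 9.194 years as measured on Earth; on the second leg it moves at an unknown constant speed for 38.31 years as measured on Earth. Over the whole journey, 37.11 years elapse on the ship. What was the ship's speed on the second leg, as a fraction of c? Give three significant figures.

Leg 1: γ = 2.00; τ_1 = 9.194/2.000 = 4.597 years.
Leg 2: speed unknown; τ_2 = 38.31/γ_2.
Total proper time: 4.597 + τ_2 = 37.11, so τ_2 = 37.11 − 4.597 = 32.51 years.
γ_2 = 38.31/32.51 = 1.178; β = √(1 − 1/γ²) = √0.2797.

β = 0.529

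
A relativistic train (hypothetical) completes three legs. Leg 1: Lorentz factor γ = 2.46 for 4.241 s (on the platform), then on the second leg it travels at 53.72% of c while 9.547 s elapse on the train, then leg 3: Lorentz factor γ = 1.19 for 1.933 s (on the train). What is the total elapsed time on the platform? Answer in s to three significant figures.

Δt = 17.9 s

Leg 1: 4.241 s is already measured on the platform.
Leg 2: β = 0.5372; γ = 1/√(1 − 0.5372²) = 1/√0.7114 = 1.186; Δt_2 = 1.186 × 9.547 = 11.32 s.
Leg 3: γ = 1.19; Δt_3 = 1.190 × 1.933 = 2.300 s.
Total: 4.241 + 11.32 + 2.300 s.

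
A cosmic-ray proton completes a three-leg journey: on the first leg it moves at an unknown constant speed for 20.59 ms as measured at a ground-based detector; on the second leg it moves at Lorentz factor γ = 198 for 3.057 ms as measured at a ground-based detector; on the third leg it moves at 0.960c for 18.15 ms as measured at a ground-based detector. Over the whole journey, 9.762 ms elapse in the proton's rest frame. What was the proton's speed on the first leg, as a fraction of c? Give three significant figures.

β = 0.974

Leg 1: speed unknown; τ_1 = 20.59/γ_1.
Leg 2: γ = 198; τ_2 = 3.057/198.0 = 0.01544 ms.
Leg 3: γ = 1/√(1 − 0.960²) = 25/7 ≈ 3.571; τ_3 = 18.15/3.571 = 5.082 ms.
Total proper time: τ_1 + 0.01544 + 5.082 = 9.762, so τ_1 = 9.762 − 5.097 = 4.665 ms.
γ_1 = 20.59/4.665 = 4.414; β = √(1 − 1/γ²) = √0.9487.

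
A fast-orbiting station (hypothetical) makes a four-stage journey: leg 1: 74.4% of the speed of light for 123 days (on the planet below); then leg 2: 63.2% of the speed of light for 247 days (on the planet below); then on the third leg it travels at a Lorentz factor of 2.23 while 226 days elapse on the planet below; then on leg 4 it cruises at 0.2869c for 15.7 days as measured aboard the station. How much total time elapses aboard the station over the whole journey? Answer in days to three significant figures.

Leg 1: β = 0.744; γ = 1/√(1 − 0.744²) = 1/√0.4465 = 1.497; τ_1 = 123/1.497 = 82.19 days.
Leg 2: β = 0.632; γ = 1/√(1 − 0.632²) = 1/√0.6006 = 1.290; τ_2 = 247/1.290 = 191.4 days.
Leg 3: γ = 2.23; τ_3 = 226/2.230 = 101.3 days.
Leg 4: 15.7 days is already measured aboard the station.
Total: 82.19 + 191.4 + 101.3 + 15.70 days.

τ = 391 days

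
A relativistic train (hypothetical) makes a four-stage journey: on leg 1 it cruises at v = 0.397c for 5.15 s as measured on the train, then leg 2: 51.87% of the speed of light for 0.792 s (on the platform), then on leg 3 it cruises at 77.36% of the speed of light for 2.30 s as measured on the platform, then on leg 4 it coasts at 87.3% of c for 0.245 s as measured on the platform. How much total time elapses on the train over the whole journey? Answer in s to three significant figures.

τ = 7.40 s

Leg 1: 5.15 s is already measured on the train.
Leg 2: β = 0.5187; γ = 1/√(1 − 0.5187²) = 1/√0.7310 = 1.170; τ_2 = 0.792/1.170 = 0.6771 s.
Leg 3: β = 0.7736; γ = 1/√(1 − 0.7736²) = 1/√0.4015 = 1.578; τ_3 = 2.30/1.578 = 1.457 s.
Leg 4: β = 0.873; γ = 1/√(1 − 0.873²) = 1/√0.2379 = 2.050; τ_4 = 0.245/2.050 = 0.1195 s.
Total: 5.150 + 0.6771 + 1.457 + 0.1195 s.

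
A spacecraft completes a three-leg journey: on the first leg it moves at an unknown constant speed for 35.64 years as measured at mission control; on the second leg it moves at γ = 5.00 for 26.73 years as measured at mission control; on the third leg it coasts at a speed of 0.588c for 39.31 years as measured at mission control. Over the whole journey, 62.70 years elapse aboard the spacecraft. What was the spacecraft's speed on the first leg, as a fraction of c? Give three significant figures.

Leg 1: speed unknown; τ_1 = 35.64/γ_1.
Leg 2: γ = 5.00; τ_2 = 26.73/5.000 = 5.346 years.
Leg 3: γ = 1/√(1 − 0.588²) = 1/√0.6543 = 1.236; τ_3 = 39.31/1.236 = 31.80 years.
Total proper time: τ_1 + 5.346 + 31.80 = 62.70, so τ_1 = 62.70 − 37.14 = 25.56 years.
γ_1 = 35.64/25.56 = 1.394; β = √(1 − 1/γ²) = √0.4858.

β = 0.697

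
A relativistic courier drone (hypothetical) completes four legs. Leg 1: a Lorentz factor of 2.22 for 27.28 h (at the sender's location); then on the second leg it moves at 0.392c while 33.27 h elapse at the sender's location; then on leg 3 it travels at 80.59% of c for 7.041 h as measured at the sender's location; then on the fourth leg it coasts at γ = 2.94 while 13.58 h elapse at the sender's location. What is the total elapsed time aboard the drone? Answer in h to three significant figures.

τ = 51.7 h

Leg 1: γ = 2.22; τ_1 = 27.28/2.220 = 12.29 h.
Leg 2: γ = 1/√(1 − 0.392²) = 1/√0.8463 = 1.087; τ_2 = 33.27/1.087 = 30.61 h.
Leg 3: β = 0.8059; γ = 1/√(1 − 0.8059²) = 1/√0.3505 = 1.689; τ_3 = 7.041/1.689 = 4.169 h.
Leg 4: γ = 2.94; τ_4 = 13.58/2.940 = 4.619 h.
Total: 12.29 + 30.61 + 4.169 + 4.619 h.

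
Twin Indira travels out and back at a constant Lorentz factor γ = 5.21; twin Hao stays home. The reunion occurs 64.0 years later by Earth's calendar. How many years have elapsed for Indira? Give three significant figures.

τ = 12.3 years

γ = 5.21
Indira's clock measures proper time along the trip: τ = Δt/γ = 64.0/5.210 years.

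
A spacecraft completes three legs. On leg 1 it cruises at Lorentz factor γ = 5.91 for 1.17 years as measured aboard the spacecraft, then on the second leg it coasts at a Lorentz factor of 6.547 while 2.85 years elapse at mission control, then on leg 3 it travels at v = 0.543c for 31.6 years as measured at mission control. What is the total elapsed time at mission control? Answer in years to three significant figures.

Δt = 41.4 years

Leg 1: γ = 5.91; Δt_1 = 5.910 × 1.17 = 6.915 years.
Leg 2: 2.85 years is already measured at mission control.
Leg 3: 31.6 years is already measured at mission control.
Total: 6.915 + 2.850 + 31.60 years.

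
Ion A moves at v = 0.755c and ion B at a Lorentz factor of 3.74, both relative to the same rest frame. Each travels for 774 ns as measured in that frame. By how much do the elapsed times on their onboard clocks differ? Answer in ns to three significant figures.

A: γ = 1/√(1 − 0.755²) = 1/√0.4300 = 1.525; τ_A = 774/1.525 = 507.5 ns.
B: γ = 3.74; τ_B = 774/3.740 = 207.0 ns.

|τ_A − τ_B| = 301 ns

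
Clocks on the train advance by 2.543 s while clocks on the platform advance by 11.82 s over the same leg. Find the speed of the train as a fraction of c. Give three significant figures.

v = 0.977c

The proper time is measured on the train (both events occur at the train's location); Δt is measured on the platform. γ = Δt/τ = 11.82/2.543 = 4.648.
β = √(1 − 1/γ²) = √(1 − 0.04629) = √0.9537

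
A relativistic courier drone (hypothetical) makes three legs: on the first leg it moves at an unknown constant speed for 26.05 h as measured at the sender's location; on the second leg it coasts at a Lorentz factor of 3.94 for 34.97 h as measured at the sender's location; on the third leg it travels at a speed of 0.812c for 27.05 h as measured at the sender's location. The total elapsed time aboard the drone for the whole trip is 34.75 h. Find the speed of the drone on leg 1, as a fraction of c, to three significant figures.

Leg 1: speed unknown; τ_1 = 26.05/γ_1.
Leg 2: γ = 3.94; τ_2 = 34.97/3.940 = 8.876 h.
Leg 3: γ = 1/√(1 − 0.812²) = 1/√0.3407 = 1.713; τ_3 = 27.05/1.713 = 15.79 h.
Total proper time: τ_1 + 8.876 + 15.79 = 34.75, so τ_1 = 34.75 − 24.66 = 10.09 h.
γ_1 = 26.05/10.09 = 2.583; β = √(1 − 1/γ²) = √0.8501.

β = 0.922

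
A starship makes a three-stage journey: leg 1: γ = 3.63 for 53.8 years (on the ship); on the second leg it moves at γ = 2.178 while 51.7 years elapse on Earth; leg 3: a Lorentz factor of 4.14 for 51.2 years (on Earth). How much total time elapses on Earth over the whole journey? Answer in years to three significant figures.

Δt = 298 years

Leg 1: γ = 3.63; Δt_1 = 3.630 × 53.8 = 195.3 years.
Leg 2: 51.7 years is already measured on Earth.
Leg 3: 51.2 years is already measured on Earth.
Total: 195.3 + 51.70 + 51.20 years.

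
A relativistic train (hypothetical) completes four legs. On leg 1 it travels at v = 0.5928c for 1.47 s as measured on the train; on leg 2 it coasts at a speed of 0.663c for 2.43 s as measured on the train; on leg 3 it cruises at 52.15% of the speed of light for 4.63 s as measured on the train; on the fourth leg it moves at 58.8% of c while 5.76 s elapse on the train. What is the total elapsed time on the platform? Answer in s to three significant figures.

Leg 1: γ = 1/√(1 − 0.5928²) = 1/√0.6486 = 1.242; Δt_1 = 1.242 × 1.47 = 1.825 s.
Leg 2: γ = 1/√(1 − 0.663²) = 1/√0.5604 = 1.336; Δt_2 = 1.336 × 2.43 = 3.246 s.
Leg 3: β = 0.5215; γ = 1/√(1 − 0.5215²) = 1/√0.7280 = 1.172; Δt_3 = 1.172 × 4.63 = 5.426 s.
Leg 4: β = 0.588; γ = 1/√(1 − 0.588²) = 1/√0.6543 = 1.236; Δt_4 = 1.236 × 5.76 = 7.121 s.
Total: 1.825 + 3.246 + 5.426 + 7.121 s.

Δt = 17.6 s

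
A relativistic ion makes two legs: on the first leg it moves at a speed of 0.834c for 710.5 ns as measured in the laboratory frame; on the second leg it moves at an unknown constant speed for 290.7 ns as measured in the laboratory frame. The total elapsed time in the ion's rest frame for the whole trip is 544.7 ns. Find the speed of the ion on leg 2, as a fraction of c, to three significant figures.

Leg 1: γ = 1/√(1 − 0.834²) = 1/√0.3044 = 1.812; τ_1 = 710.5/1.812 = 392.0 ns.
Leg 2: speed unknown; τ_2 = 290.7/γ_2.
Total proper time: 392.0 + τ_2 = 544.7, so τ_2 = 544.7 − 392.0 = 152.7 ns.
γ_2 = 290.7/152.7 = 1.904; β = √(1 − 1/γ²) = √0.7242.

β = 0.851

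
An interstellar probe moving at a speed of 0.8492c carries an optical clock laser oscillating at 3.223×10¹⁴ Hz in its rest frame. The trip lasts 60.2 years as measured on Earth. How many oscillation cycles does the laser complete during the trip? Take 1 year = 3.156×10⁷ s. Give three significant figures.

γ = 1/√(1 − 0.8492²) = 1/√0.2789 = 1.894
The oscillator's own cycle count is N = f × τ where τ is the proper time aboard the probe. τ = Δt/γ = 60.2/1.894 = 31.79 years = 1.003×10⁹ s.
N = 3.223×10¹⁴ × 1.003×10⁹ = 3.234×10²³.

N = 3.23×10²³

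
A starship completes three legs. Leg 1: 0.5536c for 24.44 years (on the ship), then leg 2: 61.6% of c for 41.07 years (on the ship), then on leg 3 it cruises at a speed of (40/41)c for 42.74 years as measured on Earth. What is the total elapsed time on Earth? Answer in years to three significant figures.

Leg 1: γ = 1/√(1 − 0.5536²) = 1/√0.6935 = 1.201; Δt_1 = 1.201 × 24.44 = 29.35 years.
Leg 2: β = 0.616; γ = 1/√(1 − 0.616²) = 1/√0.6205 = 1.269; Δt_2 = 1.269 × 41.07 = 52.14 years.
Leg 3: 42.74 years is already measured on Earth.
Total: 29.35 + 52.14 + 42.74 years.

Δt = 124 years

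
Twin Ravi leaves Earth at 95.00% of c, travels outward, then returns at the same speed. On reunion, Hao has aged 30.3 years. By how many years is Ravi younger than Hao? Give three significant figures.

β = 0.9500; γ = 1/√(1 − 0.9500²) = 1/√0.09750 = 3.203
Ravi's elapsed proper time: τ = 30.3/3.203 = 9.461 years.
Age gap = Δt − τ = 30.3 − 9.461 years.

Δt − τ = 20.8 years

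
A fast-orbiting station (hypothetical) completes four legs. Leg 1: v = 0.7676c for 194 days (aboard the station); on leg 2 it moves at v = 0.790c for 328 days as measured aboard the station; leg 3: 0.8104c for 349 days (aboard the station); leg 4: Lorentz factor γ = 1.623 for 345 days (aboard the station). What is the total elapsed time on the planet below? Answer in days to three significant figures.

Leg 1: γ = 1/√(1 − 0.7676²) = 1/√0.4108 = 1.560; Δt_1 = 1.560 × 194 = 302.7 days.
Leg 2: γ = 1/√(1 − 0.790²) = 1/√0.3759 = 1.631; Δt_2 = 1.631 × 328 = 535.0 days.
Leg 3: γ = 1/√(1 − 0.8104²) = 1/√0.3433 = 1.707; Δt_3 = 1.707 × 349 = 595.7 days.
Leg 4: γ = 1.623; Δt_4 = 1.623 × 345 = 559.9 days.
Total: 302.7 + 535.0 + 595.7 + 559.9 days.

Δt = 1990 days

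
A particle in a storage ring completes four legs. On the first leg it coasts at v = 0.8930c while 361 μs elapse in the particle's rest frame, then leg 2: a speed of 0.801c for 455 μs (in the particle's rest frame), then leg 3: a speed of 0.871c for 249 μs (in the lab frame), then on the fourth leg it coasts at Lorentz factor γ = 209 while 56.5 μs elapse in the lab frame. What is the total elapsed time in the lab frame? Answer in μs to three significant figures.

Δt = 1870 μs

Leg 1: γ = 1/√(1 − 0.8930²) = 1/√0.2026 = 2.222; Δt_1 = 2.222 × 361 = 802.1 μs.
Leg 2: γ = 1/√(1 − 0.801²) = 1/√0.3584 = 1.670; Δt_2 = 1.670 × 455 = 760.0 μs.
Leg 3: 249 μs is already measured in the lab frame.
Leg 4: 56.5 μs is already measured in the lab frame.
Total: 802.1 + 760.0 + 249.0 + 56.50 μs.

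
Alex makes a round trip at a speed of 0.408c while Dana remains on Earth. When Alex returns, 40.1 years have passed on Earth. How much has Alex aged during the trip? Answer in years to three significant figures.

τ = 36.6 years

γ = 1/√(1 − 0.408²) = 1/√0.8335 = 1.095
Alex's clock measures proper time along the trip: τ = Δt/γ = 40.1/1.095 years.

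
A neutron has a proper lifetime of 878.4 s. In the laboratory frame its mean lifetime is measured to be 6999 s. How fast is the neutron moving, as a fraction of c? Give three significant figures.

β = 0.992

γ = Δt/τ₀ = 6999/878.4 = 7.968
β = √(1 − 1/γ²) = √(1 − 0.01575) = √0.9842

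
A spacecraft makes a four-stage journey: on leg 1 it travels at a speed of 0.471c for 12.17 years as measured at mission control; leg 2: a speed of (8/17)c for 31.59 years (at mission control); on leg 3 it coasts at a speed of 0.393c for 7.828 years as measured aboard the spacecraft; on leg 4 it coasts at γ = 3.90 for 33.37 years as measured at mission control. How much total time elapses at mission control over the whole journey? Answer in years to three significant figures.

Leg 1: 12.17 years is already measured at mission control.
Leg 2: 31.59 years is already measured at mission control.
Leg 3: γ = 1/√(1 − 0.393²) = 1/√0.8456 = 1.088; Δt_3 = 1.088 × 7.828 = 8.513 years.
Leg 4: 33.37 years is already measured at mission control.
Total: 12.17 + 31.59 + 8.513 + 33.37 years.

Δt = 85.6 years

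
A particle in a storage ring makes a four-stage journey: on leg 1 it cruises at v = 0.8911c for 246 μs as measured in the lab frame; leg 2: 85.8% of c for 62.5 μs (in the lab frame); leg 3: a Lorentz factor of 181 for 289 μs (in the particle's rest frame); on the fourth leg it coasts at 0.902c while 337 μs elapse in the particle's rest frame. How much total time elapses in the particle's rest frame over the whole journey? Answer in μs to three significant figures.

τ = 770 μs

Leg 1: γ = 1/√(1 − 0.8911²) = 1/√0.2059 = 2.204; τ_1 = 246/2.204 = 111.6 μs.
Leg 2: β = 0.858; γ = 1/√(1 − 0.858²) = 1/√0.2638 = 1.947; τ_2 = 62.5/1.947 = 32.10 μs.
Leg 3: 289 μs is already measured in the particle's rest frame.
Leg 4: 337 μs is already measured in the particle's rest frame.
Total: 111.6 + 32.10 + 289.0 + 337.0 μs.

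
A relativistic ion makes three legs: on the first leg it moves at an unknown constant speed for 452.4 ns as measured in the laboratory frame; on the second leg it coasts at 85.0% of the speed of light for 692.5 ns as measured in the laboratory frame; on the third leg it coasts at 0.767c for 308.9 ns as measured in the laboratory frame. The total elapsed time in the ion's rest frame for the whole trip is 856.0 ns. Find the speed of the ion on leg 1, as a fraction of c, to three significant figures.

Leg 1: speed unknown; τ_1 = 452.4/γ_1.
Leg 2: β = 0.850; γ = 1/√(1 − 0.850²) = 1/√0.2775 = 1.898; τ_2 = 692.5/1.898 = 364.8 ns.
Leg 3: γ = 1/√(1 − 0.767²) = 1/√0.4117 = 1.558; τ_3 = 308.9/1.558 = 198.2 ns.
Total proper time: τ_1 + 364.8 + 198.2 = 856.0, so τ_1 = 856.0 − 563.0 = 293.0 ns.
γ_1 = 452.4/293.0 = 1.544; β = √(1 − 1/γ²) = √0.5805.

β = 0.762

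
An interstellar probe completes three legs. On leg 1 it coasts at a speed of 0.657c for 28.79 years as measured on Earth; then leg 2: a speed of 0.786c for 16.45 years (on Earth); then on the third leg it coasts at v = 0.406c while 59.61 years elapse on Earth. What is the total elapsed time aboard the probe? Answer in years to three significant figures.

τ = 86.4 years

Leg 1: γ = 1/√(1 − 0.657²) = 1/√0.5684 = 1.326; τ_1 = 28.79/1.326 = 21.70 years.
Leg 2: γ = 1/√(1 − 0.786²) = 1/√0.3822 = 1.618; τ_2 = 16.45/1.618 = 10.17 years.
Leg 3: γ = 1/√(1 − 0.406²) = 1/√0.8352 = 1.094; τ_3 = 59.61/1.094 = 54.48 years.
Total: 21.70 + 10.17 + 54.48 years.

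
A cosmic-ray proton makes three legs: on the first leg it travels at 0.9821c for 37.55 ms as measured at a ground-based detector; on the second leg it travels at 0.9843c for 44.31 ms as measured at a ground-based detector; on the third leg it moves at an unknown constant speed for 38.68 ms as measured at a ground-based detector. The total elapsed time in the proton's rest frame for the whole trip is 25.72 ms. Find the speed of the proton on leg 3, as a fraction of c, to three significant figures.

β = 0.960

Leg 1: γ = 1/√(1 − 0.9821²) = 1/√0.03548 = 5.309; τ_1 = 37.55/5.309 = 7.073 ms.
Leg 2: γ = 1/√(1 − 0.9843²) = 1/√0.03115 = 5.666; τ_2 = 44.31/5.666 = 7.821 ms.
Leg 3: speed unknown; τ_3 = 38.68/γ_3.
Total proper time: 7.073 + 7.821 + τ_3 = 25.72, so τ_3 = 25.72 − 14.89 = 10.83 ms.
γ_3 = 38.68/10.83 = 3.573; β = √(1 − 1/γ²) = √0.9217.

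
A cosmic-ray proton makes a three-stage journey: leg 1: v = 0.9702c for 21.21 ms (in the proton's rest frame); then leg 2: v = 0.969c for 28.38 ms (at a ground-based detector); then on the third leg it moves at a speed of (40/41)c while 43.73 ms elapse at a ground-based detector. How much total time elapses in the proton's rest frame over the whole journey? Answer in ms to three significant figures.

Leg 1: 21.21 ms is already measured in the proton's rest frame.
Leg 2: γ = 1/√(1 − 0.969²) = 1/√0.06104 = 4.048; τ_2 = 28.38/4.048 = 7.012 ms.
Leg 3: γ = 1/√(1 − (40/41)²) = 41/9 ≈ 4.556; τ_3 = 43.73/4.556 = 9.599 ms.
Total: 21.21 + 7.012 + 9.599 ms.

τ = 37.8 ms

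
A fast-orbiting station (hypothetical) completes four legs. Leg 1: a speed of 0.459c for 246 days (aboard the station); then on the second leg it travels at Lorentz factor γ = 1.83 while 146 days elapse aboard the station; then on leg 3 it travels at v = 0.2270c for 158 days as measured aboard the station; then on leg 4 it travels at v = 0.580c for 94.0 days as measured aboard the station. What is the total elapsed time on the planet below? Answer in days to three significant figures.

Δt = 822 days

Leg 1: γ = 1/√(1 − 0.459²) = 1/√0.7893 = 1.126; Δt_1 = 1.126 × 246 = 276.9 days.
Leg 2: γ = 1.83; Δt_2 = 1.830 × 146 = 267.2 days.
Leg 3: γ = 1/√(1 − 0.2270²) = 1/√0.9485 = 1.027; Δt_3 = 1.027 × 158 = 162.2 days.
Leg 4: γ = 1/√(1 − 0.580²) = 1/√0.6636 = 1.228; Δt_4 = 1.228 × 94.0 = 115.4 days.
Total: 276.9 + 267.2 + 162.2 + 115.4 days.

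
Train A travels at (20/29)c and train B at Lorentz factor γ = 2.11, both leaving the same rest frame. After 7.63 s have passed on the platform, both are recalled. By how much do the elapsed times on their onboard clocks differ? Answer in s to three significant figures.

A: γ = 1/√(1 − (20/29)²) = 29/21 ≈ 1.381; τ_A = 7.63/1.381 = 5.525 s.
B: γ = 2.11; τ_B = 7.63/2.110 = 3.616 s.

|τ_A − τ_B| = 1.91 s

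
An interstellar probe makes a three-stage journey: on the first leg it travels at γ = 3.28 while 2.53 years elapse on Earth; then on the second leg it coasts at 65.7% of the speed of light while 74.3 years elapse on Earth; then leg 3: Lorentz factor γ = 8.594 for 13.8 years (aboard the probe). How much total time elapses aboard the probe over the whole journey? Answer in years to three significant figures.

Leg 1: γ = 3.28; τ_1 = 2.53/3.280 = 0.7713 years.
Leg 2: β = 0.657; γ = 1/√(1 − 0.657²) = 1/√0.5684 = 1.326; τ_2 = 74.3/1.326 = 56.01 years.
Leg 3: 13.8 years is already measured aboard the probe.
Total: 0.7713 + 56.01 + 13.80 years.

τ = 70.6 years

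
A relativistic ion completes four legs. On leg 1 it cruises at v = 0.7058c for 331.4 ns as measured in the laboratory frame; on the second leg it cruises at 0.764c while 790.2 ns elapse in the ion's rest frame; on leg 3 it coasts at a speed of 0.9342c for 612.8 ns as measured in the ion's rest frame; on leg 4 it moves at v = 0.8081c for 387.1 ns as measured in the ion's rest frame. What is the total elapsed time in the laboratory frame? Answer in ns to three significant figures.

Leg 1: 331.4 ns is already measured in the laboratory frame.
Leg 2: γ = 1/√(1 − 0.764²) = 1/√0.4163 = 1.550; Δt_2 = 1.550 × 790.2 = 1225 ns.
Leg 3: γ = 1/√(1 − 0.9342²) = 1/√0.1273 = 2.803; Δt_3 = 2.803 × 612.8 = 1718 ns.
Leg 4: γ = 1/√(1 − 0.8081²) = 1/√0.3470 = 1.698; Δt_4 = 1.698 × 387.1 = 657.2 ns.
Total: 331.4 + 1225 + 1718 + 657.2 ns.

Δt = 3930 ns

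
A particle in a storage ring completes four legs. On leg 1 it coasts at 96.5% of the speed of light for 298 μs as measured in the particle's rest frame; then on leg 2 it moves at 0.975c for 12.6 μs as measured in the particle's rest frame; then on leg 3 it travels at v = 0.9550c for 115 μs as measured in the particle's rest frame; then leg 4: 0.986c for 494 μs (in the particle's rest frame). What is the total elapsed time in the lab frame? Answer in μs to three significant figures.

Leg 1: β = 0.965; γ = 1/√(1 − 0.965²) = 1/√0.06878 = 3.813; Δt_1 = 3.813 × 298 = 1136 μs.
Leg 2: γ = 1/√(1 − 0.975²) = 1/√0.04938 = 4.500; Δt_2 = 4.500 × 12.6 = 56.70 μs.
Leg 3: γ = 1/√(1 − 0.9550²) = 1/√0.08798 = 3.371; Δt_3 = 3.371 × 115 = 387.7 μs.
Leg 4: γ = 1/√(1 − 0.986²) = 1/√0.02780 = 5.997; Δt_4 = 5.997 × 494 = 2963 μs.
Total: 1136 + 56.70 + 387.7 + 2963 μs.

Δt = 4540 μs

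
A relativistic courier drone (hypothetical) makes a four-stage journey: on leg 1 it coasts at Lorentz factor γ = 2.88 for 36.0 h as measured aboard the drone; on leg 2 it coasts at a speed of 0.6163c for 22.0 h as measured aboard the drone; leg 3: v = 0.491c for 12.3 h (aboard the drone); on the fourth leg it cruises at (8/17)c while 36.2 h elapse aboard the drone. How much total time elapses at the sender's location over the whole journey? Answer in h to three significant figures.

Δt = 187 h

Leg 1: γ = 2.88; Δt_1 = 2.880 × 36.0 = 103.7 h.
Leg 2: γ = 1/√(1 − 0.6163²) = 1/√0.6202 = 1.270; Δt_2 = 1.270 × 22.0 = 27.94 h.
Leg 3: γ = 1/√(1 − 0.491²) = 1/√0.7589 = 1.148; Δt_3 = 1.148 × 12.3 = 14.12 h.
Leg 4: γ = 1/√(1 − (8/17)²) = 17/15 ≈ 1.133; Δt_4 = 1.133 × 36.2 = 41.03 h.
Total: 103.7 + 27.94 + 14.12 + 41.03 h.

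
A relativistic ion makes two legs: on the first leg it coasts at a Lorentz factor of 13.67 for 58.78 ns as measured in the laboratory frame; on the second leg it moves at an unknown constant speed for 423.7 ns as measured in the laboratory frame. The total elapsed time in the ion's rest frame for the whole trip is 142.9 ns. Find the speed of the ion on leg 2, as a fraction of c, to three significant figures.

Leg 1: γ = 13.67; τ_1 = 58.78/13.67 = 4.300 ns.
Leg 2: speed unknown; τ_2 = 423.7/γ_2.
Total proper time: 4.300 + τ_2 = 142.9, so τ_2 = 142.9 − 4.300 = 138.6 ns.
γ_2 = 423.7/138.6 = 3.057; β = √(1 − 1/γ²) = √0.8930.

β = 0.945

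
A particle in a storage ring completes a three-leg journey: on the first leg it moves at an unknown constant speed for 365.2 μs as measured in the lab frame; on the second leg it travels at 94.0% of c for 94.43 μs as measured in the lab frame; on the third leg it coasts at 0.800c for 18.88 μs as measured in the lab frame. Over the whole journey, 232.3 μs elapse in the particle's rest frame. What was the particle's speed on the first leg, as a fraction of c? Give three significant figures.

β = 0.856

Leg 1: speed unknown; τ_1 = 365.2/γ_1.
Leg 2: β = 0.940; γ = 1/√(1 − 0.940²) = 1/√0.1164 = 2.931; τ_2 = 94.43/2.931 = 32.22 μs.
Leg 3: γ = 1/√(1 − 0.800²) = 5/3 ≈ 1.667; τ_3 = 18.88/1.667 = 11.33 μs.
Total proper time: τ_1 + 32.22 + 11.33 = 232.3, so τ_1 = 232.3 − 43.55 = 188.8 μs.
γ_1 = 365.2/188.8 = 1.935; β = √(1 − 1/γ²) = √0.7329.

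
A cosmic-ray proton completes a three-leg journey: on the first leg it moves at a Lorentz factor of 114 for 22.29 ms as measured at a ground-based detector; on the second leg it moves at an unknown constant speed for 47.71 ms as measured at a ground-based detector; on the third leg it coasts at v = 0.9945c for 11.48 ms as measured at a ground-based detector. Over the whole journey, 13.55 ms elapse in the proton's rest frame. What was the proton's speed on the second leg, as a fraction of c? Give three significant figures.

Leg 1: γ = 114; τ_1 = 22.29/114.0 = 0.1955 ms.
Leg 2: speed unknown; τ_2 = 47.71/γ_2.
Leg 3: γ = 1/√(1 − 0.9945²) = 1/√0.01097 = 9.548; τ_3 = 11.48/9.548 = 1.202 ms.
Total proper time: 0.1955 + τ_2 + 1.202 = 13.55, so τ_2 = 13.55 − 1.398 = 12.15 ms.
γ_2 = 47.71/12.15 = 3.926; β = √(1 − 1/γ²) = √0.9351.

β = 0.967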